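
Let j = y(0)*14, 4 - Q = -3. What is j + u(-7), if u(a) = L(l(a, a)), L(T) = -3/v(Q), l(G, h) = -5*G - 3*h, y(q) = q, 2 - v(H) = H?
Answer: 3/5 ≈ 0.60000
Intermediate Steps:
Q = 7 (Q = 4 - 1*(-3) = 4 + 3 = 7)
v(H) = 2 - H
j = 0 (j = 0*14 = 0)
L(T) = 3/5 (L(T) = -3/(2 - 1*7) = -3/(2 - 7) = -3/(-5) = -3*(-1/5) = 3/5)
u(a) = 3/5
j + u(-7) = 0 + 3/5 = 3/5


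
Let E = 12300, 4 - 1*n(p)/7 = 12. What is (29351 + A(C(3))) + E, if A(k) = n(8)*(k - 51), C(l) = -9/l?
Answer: 44675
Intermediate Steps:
n(p) = -56 (n(p) = 28 - 7*12 = 28 - 84 = -56)
A(k) = 2856 - 56*k (A(k) = -56*(k - 51) = -56*(-51 + k) = 2856 - 56*k)
(29351 + A(C(3))) + E = (29351 + (2856 - (-504)/3)) + 12300 = (29351 + (2856 - 56*(-3))) + 12300 = (29351 + (2856 + 168)) + 12300 = (29351 + 3024) + 12300 = 32375 + 12300 = 44675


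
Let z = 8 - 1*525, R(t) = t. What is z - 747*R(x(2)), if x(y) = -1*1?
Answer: 230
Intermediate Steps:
x(y) = -1
z = -517 (z = 8 - 525 = -517)
z - 747*R(x(2)) = -517 - 747*(-1) = -517 + 747 = 230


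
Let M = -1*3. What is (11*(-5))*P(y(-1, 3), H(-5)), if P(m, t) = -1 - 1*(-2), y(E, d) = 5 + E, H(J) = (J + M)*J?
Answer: -55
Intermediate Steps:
M = -3
H(J) = J*(-3 + J) (H(J) = (J - 3)*J = (-3 + J)*J = J*(-3 + J))
P(m, t) = 1 (P(m, t) = -1 + 2 = 1)
(11*(-5))*P(y(-1, 3), H(-5)) = (11*(-5))*1 = -55*1 = -55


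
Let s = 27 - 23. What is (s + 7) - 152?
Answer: -141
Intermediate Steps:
s = 4
(s + 7) - 152 = (4 + 7) - 152 = 11 - 152 = -141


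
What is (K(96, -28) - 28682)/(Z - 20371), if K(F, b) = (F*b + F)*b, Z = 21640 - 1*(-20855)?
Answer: 21947/11062 ≈ 1.9840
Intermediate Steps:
Z = 42495 (Z = 21640 + 20855 = 42495)
K(F, b) = b*(F + F*b) (K(F, b) = (F + F*b)*b = b*(F + F*b))
(K(96, -28) - 28682)/(Z - 20371) = (96*(-28)*(1 - 28) - 28682)/(42495 - 20371) = (96*(-28)*(-27) - 28682)/22124 = (72576 - 28682)*(1/22124) = 43894*(1/22124) = 21947/11062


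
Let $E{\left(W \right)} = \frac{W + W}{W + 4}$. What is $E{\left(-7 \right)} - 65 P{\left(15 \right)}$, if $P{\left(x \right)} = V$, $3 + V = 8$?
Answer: $- \frac{961}{3} \approx -320.33$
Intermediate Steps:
$V = 5$ ($V = -3 + 8 = 5$)
$E{\left(W \right)} = \frac{2 W}{4 + W}$
$P{\left(x \right)} = 5$
$E{\left(-7 \right)} - 65 P{\left(15 \right)} = 2 \left(-7\right) \frac{1}{4 - 7} - 325 = 2 \left(-7\right) \frac{1}{-3} - 325 = 2 \left(-7\right) \left(- \frac{1}{3}\right) - 325 = \frac{14}{3} - 325 = - \frac{961}{3}$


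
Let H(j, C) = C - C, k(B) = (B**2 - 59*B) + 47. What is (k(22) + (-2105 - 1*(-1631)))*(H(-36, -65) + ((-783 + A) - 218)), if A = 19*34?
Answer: 440555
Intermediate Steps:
A = 646
k(B) = 47 + B**2 - 59*B
H(j, C) = 0
(k(22) + (-2105 - 1*(-1631)))*(H(-36, -65) + ((-783 + A) - 218)) = ((47 + 22**2 - 59*22) + (-2105 - 1*(-1631)))*(0 + ((-783 + 646) - 218)) = ((47 + 484 - 1298) + (-2105 + 1631))*(0 + (-137 - 218)) = (-767 - 474)*(0 - 355) = -1241*(-355) = 440555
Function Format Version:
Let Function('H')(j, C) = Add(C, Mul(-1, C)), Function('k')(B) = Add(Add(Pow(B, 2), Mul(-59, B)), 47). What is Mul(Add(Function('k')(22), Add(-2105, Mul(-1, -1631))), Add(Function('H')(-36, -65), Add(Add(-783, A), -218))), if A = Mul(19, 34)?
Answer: 440555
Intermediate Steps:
A = 646
Function('k')(B) = Add(47, Pow(B, 2), Mul(-59, B))
Function('H')(j, C) = 0
Mul(Add(Function('k')(22), Add(-2105, Mul(-1, -1631))), Add(Function('H')(-36, -65), Add(Add(-783, A), -218))) = Mul(Add(Add(47, Pow(22, 2), Mul(-59, 22)), Add(-2105, Mul(-1, -1631))), Add(0, Add(Add(-783, 646), -218))) = Mul(Add(Add(47, 484, -1298), Add(-2105, 1631)), Add(0, Add(-137, -218))) = Mul(Add(-767, -474), Add(0, -355)) = Mul(-1241, -355) = 440555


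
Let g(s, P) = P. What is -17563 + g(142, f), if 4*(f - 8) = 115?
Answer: -70105/4 ≈ -17526.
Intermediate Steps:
f = 147/4 (f = 8 + (1/4)*115 = 8 + 115/4 = 147/4 ≈ 36.750)
-17563 + g(142, f) = -17563 + 147/4 = -70105/4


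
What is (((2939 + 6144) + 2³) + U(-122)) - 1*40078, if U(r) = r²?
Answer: -16103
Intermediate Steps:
(((2939 + 6144) + 2³) + U(-122)) - 1*40078 = (((2939 + 6144) + 2³) + (-122)²) - 1*40078 = ((9083 + 8) + 14884) - 40078 = (9091 + 14884) - 40078 = 23975 - 40078 = -16103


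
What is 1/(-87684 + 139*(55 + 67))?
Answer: -1/70726 ≈ -1.4139e-5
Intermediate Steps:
1/(-87684 + 139*(55 + 67)) = 1/(-87684 + 139*122) = 1/(-87684 + 16958) = 1/(-70726) = -1/70726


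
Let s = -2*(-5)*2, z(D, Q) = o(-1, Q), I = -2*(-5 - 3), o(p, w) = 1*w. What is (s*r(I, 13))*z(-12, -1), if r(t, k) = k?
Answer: -260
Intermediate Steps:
o(p, w) = w
I = 16 (I = -2*(-8) = 16)
z(D, Q) = Q
s = 20 (s = -(-10)*2 = -1*(-20) = 20)
(s*r(I, 13))*z(-12, -1) = (20*13)*(-1) = 260*(-1) = -260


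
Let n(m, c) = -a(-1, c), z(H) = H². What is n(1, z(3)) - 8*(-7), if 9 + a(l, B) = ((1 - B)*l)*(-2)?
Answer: 81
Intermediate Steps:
a(l, B) = -9 - 2*l*(1 - B) (a(l, B) = -9 + ((1 - B)*l)*(-2) = -9 + (l*(1 - B))*(-2) = -9 - 2*l*(1 - B))
n(m, c) = 7 + 2*c (n(m, c) = -(-9 - 2*(-1) + 2*c*(-1)) = -(-9 + 2 - 2*c) = -(-7 - 2*c) = 7 + 2*c)
n(1, z(3)) - 8*(-7) = (7 + 2*3²) - 8*(-7) = (7 + 2*9) - 1*(-56) = (7 + 18) + 56 = 25 + 56 = 81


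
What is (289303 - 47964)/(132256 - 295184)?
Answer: -241339/162928 ≈ -1.4813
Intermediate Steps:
(289303 - 47964)/(132256 - 295184) = 241339/(-162928) = 241339*(-1/162928) = -241339/162928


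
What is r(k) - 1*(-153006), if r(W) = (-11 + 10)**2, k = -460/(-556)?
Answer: 153007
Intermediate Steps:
k = 115/139 (k = -460*(-1/556) = 115/139 ≈ 0.82734)
r(W) = 1 (r(W) = (-1)**2 = 1)
r(k) - 1*(-153006) = 1 - 1*(-153006) = 1 + 153006 = 153007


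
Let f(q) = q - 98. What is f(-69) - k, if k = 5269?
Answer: -5436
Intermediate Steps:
f(q) = -98 + q
f(-69) - k = (-98 - 69) - 1*5269 = -167 - 5269 = -5436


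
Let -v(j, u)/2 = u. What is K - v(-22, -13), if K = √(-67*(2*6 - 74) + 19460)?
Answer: -26 + √23614 ≈ 127.67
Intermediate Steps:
v(j, u) = -2*u
K = √23614 (K = √(-67*(12 - 74) + 19460) = √(-67*(-62) + 19460) = √(4154 + 19460) = √23614 ≈ 153.67)
K - v(-22, -13) = √23614 - (-2)*(-13) = √23614 - 1*26 = √23614 - 26 = -26 + √23614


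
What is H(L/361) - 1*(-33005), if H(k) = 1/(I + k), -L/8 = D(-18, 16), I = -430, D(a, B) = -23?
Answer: 5117292869/155046 ≈ 33005.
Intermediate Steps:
L = 184 (L = -8*(-23) = 184)
H(k) = 1/(-430 + k)
H(L/361) - 1*(-33005) = 1/(-430 + 184/361) - 1*(-33005) = 1/(-430 + 184*(1/361)) + 33005 = 1/(-430 + 184/361) + 33005 = 1/(-155046/361) + 33005 = -361/155046 + 33005 = 5117292869/155046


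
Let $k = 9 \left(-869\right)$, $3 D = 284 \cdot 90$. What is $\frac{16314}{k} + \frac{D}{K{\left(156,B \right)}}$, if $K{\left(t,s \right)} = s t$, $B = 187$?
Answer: $- \frac{1033528}{576147} \approx -1.7939$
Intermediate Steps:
$D = 8520$ ($D = \frac{284 \cdot 90}{3} = \frac{1}{3} \cdot 25560 = 8520$)
$k = -7821$
$\frac{16314}{k} + \frac{D}{K{\left(156,B \right)}} = \frac{16314}{-7821} + \frac{8520}{187 \cdot 156} = 16314 \left(- \frac{1}{7821}\right) + \frac{8520}{29172} = - \frac{5438}{2607} + 8520 \cdot \frac{1}{29172} = - \frac{5438}{2607} + \frac{710}{2431} = - \frac{1033528}{576147}$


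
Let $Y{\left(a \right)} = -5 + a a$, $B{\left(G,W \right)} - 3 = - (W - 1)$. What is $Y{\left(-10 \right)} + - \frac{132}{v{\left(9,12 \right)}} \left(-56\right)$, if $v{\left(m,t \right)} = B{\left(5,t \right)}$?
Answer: $-829$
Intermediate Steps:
$B{\left(G,W \right)} = 4 - W$ ($B{\left(G,W \right)} = 3 - \left(W - 1\right) = 3 - \left(-1 + W\right) = 4 - W$)
$v{\left(m,t \right)} = 4 - t$
$Y{\left(a \right)} = -5 + a^{2}$
$Y{\left(-10 \right)} + - \frac{132}{v{\left(9,12 \right)}} \left(-56\right) = \left(-5 + \left(-10\right)^{2}\right) + - \frac{132}{4 - 12} \left(-56\right) = \left(-5 + 100\right) + - \frac{132}{4 - 12} \left(-56\right) = 95 + - \frac{132}{-8} \left(-56\right) = 95 + \left(-132\right) \left(- \frac{1}{8}\right) \left(-56\right) = 95 + \frac{33}{2} \left(-56\right) = 95 - 924 = -829$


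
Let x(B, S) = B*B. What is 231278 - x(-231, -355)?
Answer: 177917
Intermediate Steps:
x(B, S) = B²
231278 - x(-231, -355) = 231278 - 1*(-231)² = 231278 - 1*53361 = 231278 - 53361 = 177917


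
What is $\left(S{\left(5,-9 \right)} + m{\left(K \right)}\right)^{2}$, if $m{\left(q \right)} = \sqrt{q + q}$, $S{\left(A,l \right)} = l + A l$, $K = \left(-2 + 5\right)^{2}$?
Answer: $2934 - 324 \sqrt{2} \approx 2475.8$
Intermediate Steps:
$K = 9$ ($K = 3^{2} = 9$)
$m{\left(q \right)} = \sqrt{2} \sqrt{q}$ ($m{\left(q \right)} = \sqrt{2 q} = \sqrt{2} \sqrt{q}$)
$\left(S{\left(5,-9 \right)} + m{\left(K \right)}\right)^{2} = \left(- 9 \left(1 + 5\right) + \sqrt{2} \sqrt{9}\right)^{2} = \left(\left(-9\right) 6 + \sqrt{2} \cdot 3\right)^{2} = \left(-54 + 3 \sqrt{2}\right)^{2}$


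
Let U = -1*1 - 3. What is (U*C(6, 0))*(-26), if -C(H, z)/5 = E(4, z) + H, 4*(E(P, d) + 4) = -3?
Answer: -650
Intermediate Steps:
E(P, d) = -19/4 (E(P, d) = -4 + (¼)*(-3) = -4 - ¾ = -19/4)
C(H, z) = 95/4 - 5*H (C(H, z) = -5*(-19/4 + H) = 95/4 - 5*H)
U = -4 (U = -1 - 3 = -4)
(U*C(6, 0))*(-26) = -4*(95/4 - 5*6)*(-26) = -4*(95/4 - 30)*(-26) = -4*(-25/4)*(-26) = 25*(-26) = -650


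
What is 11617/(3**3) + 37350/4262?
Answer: 25260052/57537 ≈ 439.02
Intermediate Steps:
11617/(3**3) + 37350/4262 = 11617/27 + 37350*(1/4262) = 11617*(1/27) + 18675/2131 = 11617/27 + 18675/2131 = 25260052/57537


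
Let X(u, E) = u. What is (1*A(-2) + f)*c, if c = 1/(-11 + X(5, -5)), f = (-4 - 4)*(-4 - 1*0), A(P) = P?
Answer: -5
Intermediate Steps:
f = 32 (f = -8*(-4 + 0) = -8*(-4) = 32)
c = -⅙ (c = 1/(-11 + 5) = 1/(-6) = -⅙ ≈ -0.16667)
(1*A(-2) + f)*c = (1*(-2) + 32)*(-⅙) = (-2 + 32)*(-⅙) = 30*(-⅙) = -5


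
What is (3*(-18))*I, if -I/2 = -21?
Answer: -2268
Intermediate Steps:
I = 42 (I = -2*(-21) = 42)
(3*(-18))*I = (3*(-18))*42 = -54*42 = -2268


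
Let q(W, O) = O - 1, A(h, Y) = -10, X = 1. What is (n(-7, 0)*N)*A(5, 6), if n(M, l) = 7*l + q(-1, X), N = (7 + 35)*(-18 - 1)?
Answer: 0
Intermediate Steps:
q(W, O) = -1 + O
N = -798 (N = 42*(-19) = -798)
n(M, l) = 7*l (n(M, l) = 7*l + (-1 + 1) = 7*l + 0 = 7*l)
(n(-7, 0)*N)*A(5, 6) = ((7*0)*(-798))*(-10) = (0*(-798))*(-10) = 0*(-10) = 0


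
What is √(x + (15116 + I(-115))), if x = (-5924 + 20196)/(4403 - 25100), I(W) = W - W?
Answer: 2*√1618720545315/20697 ≈ 122.94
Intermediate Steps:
I(W) = 0
x = -14272/20697 (x = 14272/(-20697) = 14272*(-1/20697) = -14272/20697 ≈ -0.68957)
√(x + (15116 + I(-115))) = √(-14272/20697 + (15116 + 0)) = √(-14272/20697 + 15116) = √(312841580/20697) = 2*√1618720545315/20697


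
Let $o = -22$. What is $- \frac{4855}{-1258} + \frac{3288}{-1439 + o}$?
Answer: $\frac{985617}{612646} \approx 1.6088$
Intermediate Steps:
$- \frac{4855}{-1258} + \frac{3288}{-1439 + o} = - \frac{4855}{-1258} + \frac{3288}{-1439 - 22} = \left(-4855\right) \left(- \frac{1}{1258}\right) + \frac{3288}{-1461} = \frac{4855}{1258} + 3288 \left(- \frac{1}{1461}\right) = \frac{4855}{1258} - \frac{1096}{487} = \frac{985617}{612646}$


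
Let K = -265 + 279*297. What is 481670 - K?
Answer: 399072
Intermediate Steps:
K = 82598 (K = -265 + 82863 = 82598)
481670 - K = 481670 - 1*82598 = 481670 - 82598 = 399072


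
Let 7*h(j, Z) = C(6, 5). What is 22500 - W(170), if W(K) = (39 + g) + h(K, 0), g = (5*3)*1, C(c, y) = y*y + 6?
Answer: 157091/7 ≈ 22442.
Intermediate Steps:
C(c, y) = 6 + y² (C(c, y) = y² + 6 = 6 + y²)
g = 15 (g = 15*1 = 15)
h(j, Z) = 31/7 (h(j, Z) = (6 + 5²)/7 = (6 + 25)/7 = (⅐)*31 = 31/7)
W(K) = 409/7 (W(K) = (39 + 15) + 31/7 = 54 + 31/7 = 409/7)
22500 - W(170) = 22500 - 1*409/7 = 22500 - 409/7 = 157091/7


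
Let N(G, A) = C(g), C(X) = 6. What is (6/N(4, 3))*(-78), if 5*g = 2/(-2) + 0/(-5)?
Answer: -78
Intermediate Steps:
g = -1/5 (g = (2/(-2) + 0/(-5))/5 = (2*(-1/2) + 0*(-1/5))/5 = (-1 + 0)/5 = (1/5)*(-1) = -1/5 ≈ -0.20000)
N(G, A) = 6
(6/N(4, 3))*(-78) = (6/6)*(-78) = (6*(1/6))*(-78) = 1*(-78) = -78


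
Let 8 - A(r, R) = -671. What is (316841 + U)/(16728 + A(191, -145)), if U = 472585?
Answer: 789426/17407 ≈ 45.351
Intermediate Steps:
A(r, R) = 679 (A(r, R) = 8 - 1*(-671) = 8 + 671 = 679)
(316841 + U)/(16728 + A(191, -145)) = (316841 + 472585)/(16728 + 679) = 789426/17407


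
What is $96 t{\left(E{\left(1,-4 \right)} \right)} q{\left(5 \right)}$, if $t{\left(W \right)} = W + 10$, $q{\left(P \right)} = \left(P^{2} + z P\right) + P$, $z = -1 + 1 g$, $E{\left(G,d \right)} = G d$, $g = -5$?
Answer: $0$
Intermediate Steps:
$z = -6$ ($z = -1 + 1 \left(-5\right) = -1 - 5 = -6$)
$q{\left(P \right)} = P^{2} - 5 P$ ($q{\left(P \right)} = \left(P^{2} - 6 P\right) + P = P^{2} - 5 P$)
$t{\left(W \right)} = 10 + W$
$96 t{\left(E{\left(1,-4 \right)} \right)} q{\left(5 \right)} = 96 \left(10 + 1 \left(-4\right)\right) 5 \left(-5 + 5\right) = 96 \left(10 - 4\right) 5 \cdot 0 = 96 \cdot 6 \cdot 0 = 576 \cdot 0 = 0$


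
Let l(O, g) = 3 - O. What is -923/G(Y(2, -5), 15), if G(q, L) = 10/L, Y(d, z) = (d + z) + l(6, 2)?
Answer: -2769/2 ≈ -1384.5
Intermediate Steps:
Y(d, z) = -3 + d + z (Y(d, z) = (d + z) + (3 - 1*6) = (d + z) + (3 - 6) = (d + z) - 3 = -3 + d + z)
-923/G(Y(2, -5), 15) = -923/(10/15) = -923/(10*(1/15)) = -923/2/3 = -923*3/2 = -2769/2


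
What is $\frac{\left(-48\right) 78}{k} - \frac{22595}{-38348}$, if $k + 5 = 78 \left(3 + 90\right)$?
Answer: $\frac{20216243}{277984652} \approx 0.072724$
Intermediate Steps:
$k = 7249$ ($k = -5 + 78 \left(3 + 90\right) = -5 + 78 \cdot 93 = -5 + 7254 = 7249$)
$\frac{\left(-48\right) 78}{k} - \frac{22595}{-38348} = \frac{\left(-48\right) 78}{7249} - \frac{22595}{-38348} = \left(-3744\right) \frac{1}{7249} - - \frac{22595}{38348} = - \frac{3744}{7249} + \frac{22595}{38348} = \frac{20216243}{277984652}$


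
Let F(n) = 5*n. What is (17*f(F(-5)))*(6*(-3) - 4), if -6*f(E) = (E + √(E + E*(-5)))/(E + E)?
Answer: 187/10 ≈ 18.700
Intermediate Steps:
f(E) = -(E + 2*√(-E))/(12*E) (f(E) = -(E + √(E + E*(-5)))/(6*(E + E)) = -(E + √(E - 5*E))/(6*(2*E)) = -(E + √(-4*E))*1/(2*E)/6 = -(E + 2*√(-E))*1/(2*E)/6 = -(E + 2*√(-E))/(12*E))
(17*f(F(-5)))*(6*(-3) - 4) = (17*((-5*(-5) - 2*√25)/(12*((5*(-5))))))*(6*(-3) - 4) = (17*((1/12)*(-1*(-25) - 2*√25)/(-25)))*(-18 - 4) = (17*((1/12)*(-1/25)*(25 - 2*√25)))*(-22) = (17*((1/12)*(-1/25)*(25 - 2*5)))*(-22) = (17*((1/12)*(-1/25)*(25 - 10)))*(-22) = (17*((1/12)*(-1/25)*15))*(-22) = (17*(-1/20))*(-22) = -17/20*(-22) = 187/10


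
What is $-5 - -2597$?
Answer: $2592$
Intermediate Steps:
$-5 - -2597 = -5 + 2597 = 2592$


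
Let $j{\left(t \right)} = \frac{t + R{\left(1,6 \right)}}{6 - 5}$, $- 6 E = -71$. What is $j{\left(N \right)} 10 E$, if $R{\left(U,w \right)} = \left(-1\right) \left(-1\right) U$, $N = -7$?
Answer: $-710$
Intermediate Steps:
$R{\left(U,w \right)} = U$ ($R{\left(U,w \right)} = 1 U = U$)
$E = \frac{71}{6}$ ($E = \left(- \frac{1}{6}\right) \left(-71\right) = \frac{71}{6} \approx 11.833$)
$j{\left(t \right)} = 1 + t$ ($j{\left(t \right)} = \frac{t + 1}{6 - 5} = \frac{1 + t}{1} = \left(1 + t\right) 1 = 1 + t$)
$j{\left(N \right)} 10 E = \left(1 - 7\right) 10 \cdot \frac{71}{6} = \left(-6\right) 10 \cdot \frac{71}{6} = \left(-60\right) \frac{71}{6} = -710$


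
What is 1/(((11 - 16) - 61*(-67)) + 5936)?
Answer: 1/10018 ≈ 9.9820e-5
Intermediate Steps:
1/(((11 - 16) - 61*(-67)) + 5936) = 1/((-5 + 4087) + 5936) = 1/(4082 + 5936) = 1/10018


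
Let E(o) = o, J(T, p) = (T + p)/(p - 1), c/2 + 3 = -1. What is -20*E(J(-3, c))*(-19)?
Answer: 4180/9 ≈ 464.44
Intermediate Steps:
c = -8 (c = -6 + 2*(-1) = -6 - 2 = -8)
J(T, p) = (T + p)/(-1 + p)
-20*E(J(-3, c))*(-19) = -20*(-3 - 8)/(-1 - 8)*(-19) = -20*(-11)/(-9)*(-19) = -(-20)*(-11)/9*(-19) = -20*11/9*(-19) = -220/9*(-19) = 4180/9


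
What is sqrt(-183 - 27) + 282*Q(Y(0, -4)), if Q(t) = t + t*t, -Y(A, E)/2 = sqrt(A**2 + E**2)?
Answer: 15792 + I*sqrt(210) ≈ 15792.0 + 14.491*I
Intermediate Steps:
Y(A, E) = -2*sqrt(A**2 + E**2)
Q(t) = t + t**2
sqrt(-183 - 27) + 282*Q(Y(0, -4)) = sqrt(-183 - 27) + 282*((-2*sqrt(0**2 + (-4)**2))*(1 - 2*sqrt(0**2 + (-4)**2))) = sqrt(-210) + 282*((-2*sqrt(0 + 16))*(1 - 2*sqrt(0 + 16))) = I*sqrt(210) + 282*((-2*sqrt(16))*(1 - 2*sqrt(16))) = I*sqrt(210) + 282*((-2*4)*(1 - 2*4)) = I*sqrt(210) + 282*(-8*(1 - 8)) = I*sqrt(210) + 282*(-8*(-7)) = I*sqrt(210) + 282*56 = I*sqrt(210) + 15792 = 15792 + I*sqrt(210)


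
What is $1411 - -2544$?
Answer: $3955$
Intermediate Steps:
$1411 - -2544 = 1411 + \left(-106 + 2650\right) = 1411 + 2544 = 3955$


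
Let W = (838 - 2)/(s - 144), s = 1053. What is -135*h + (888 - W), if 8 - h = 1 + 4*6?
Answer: 2892511/909 ≈ 3182.1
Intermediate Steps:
h = -17 (h = 8 - (1 + 4*6) = 8 - (1 + 24) = 8 - 1*25 = 8 - 25 = -17)
W = 836/909 (W = (838 - 2)/(1053 - 144) = 836/909 ≈ 0.91969)
-135*h + (888 - W) = -135*(-17) + (888 - 1*836/909) = 2295 + (888 - 836/909) = 2295 + 806356/909 = 2892511/909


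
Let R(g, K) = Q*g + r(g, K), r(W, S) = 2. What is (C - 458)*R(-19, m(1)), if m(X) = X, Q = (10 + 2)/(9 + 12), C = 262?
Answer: 1736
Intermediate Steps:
Q = 4/7 (Q = 12/21 = 12*(1/21) = 4/7 ≈ 0.57143)
R(g, K) = 2 + 4*g/7 (R(g, K) = 4*g/7 + 2 = 2 + 4*g/7)
(C - 458)*R(-19, m(1)) = (262 - 458)*(2 + (4/7)*(-19)) = -196*(2 - 76/7) = -196*(-62/7) = 1736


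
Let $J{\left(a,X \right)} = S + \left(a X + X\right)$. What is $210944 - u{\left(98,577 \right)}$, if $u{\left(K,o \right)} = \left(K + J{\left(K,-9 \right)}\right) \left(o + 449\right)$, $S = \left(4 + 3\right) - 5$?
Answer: $1022510$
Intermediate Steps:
$S = 2$ ($S = 7 - 5 = 2$)
$J{\left(a,X \right)} = 2 + X + X a$ ($J{\left(a,X \right)} = 2 + \left(a X + X\right) = 2 + \left(X a + X\right) = 2 + \left(X + X a\right) = 2 + X + X a$)
$u{\left(K,o \right)} = \left(-7 - 8 K\right) \left(449 + o\right)$ ($u{\left(K,o \right)} = \left(K - \left(7 + 9 K\right)\right) \left(o + 449\right) = \left(K - \left(7 + 9 K\right)\right) \left(449 + o\right) = \left(-7 - 8 K\right) \left(449 + o\right)$)
$210944 - u{\left(98,577 \right)} = 210944 - \left(-3143 - 352016 + 98 \cdot 577 - 577 \left(7 + 9 \cdot 98\right)\right) = 210944 - \left(-3143 - 352016 + 56546 - 577 \left(7 + 882\right)\right) = 210944 - \left(-3143 - 352016 + 56546 - 577 \cdot 889\right) = 210944 - \left(-3143 - 352016 + 56546 - 512953\right) = 210944 - -811566 = 210944 + 811566 = 1022510$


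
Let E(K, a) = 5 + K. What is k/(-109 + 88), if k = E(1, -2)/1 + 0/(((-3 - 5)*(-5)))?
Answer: -2/7 ≈ -0.28571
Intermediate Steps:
k = 6 (k = (5 + 1)/1 + 0/(((-3 - 5)*(-5))) = 6*1 + 0/((-8*(-5))) = 6 + 0/40 = 6 + 0*(1/40) = 6 + 0 = 6)
k/(-109 + 88) = 6/(-109 + 88) = 6/(-21) = -1/21*6 = -2/7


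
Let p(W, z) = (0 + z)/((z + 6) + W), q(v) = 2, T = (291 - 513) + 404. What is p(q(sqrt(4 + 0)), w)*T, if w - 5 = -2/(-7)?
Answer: 6734/93 ≈ 72.409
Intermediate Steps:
w = 37/7 (w = 5 - 2/(-7) = 5 - 2*(-1/7) = 5 + 2/7 = 37/7 ≈ 5.2857)
T = 182 (T = -222 + 404 = 182)
p(W, z) = z/(6 + W + z) (p(W, z) = z/((6 + z) + W) = z/(6 + W + z))
p(q(sqrt(4 + 0)), w)*T = (37/(7*(6 + 2 + 37/7)))*182 = (37/(7*(93/7)))*182 = ((37/7)*(7/93))*182 = (37/93)*182 = 6734/93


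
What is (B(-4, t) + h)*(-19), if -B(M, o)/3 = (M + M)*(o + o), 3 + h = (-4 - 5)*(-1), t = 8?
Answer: -7410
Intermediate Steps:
h = 6 (h = -3 + (-4 - 5)*(-1) = -3 - 9*(-1) = -3 + 9 = 6)
B(M, o) = -12*M*o (B(M, o) = -3*(M + M)*(o + o) = -3*2*M*2*o = -12*M*o)
(B(-4, t) + h)*(-19) = (-12*(-4)*8 + 6)*(-19) = (384 + 6)*(-19) = 390*(-19) = -7410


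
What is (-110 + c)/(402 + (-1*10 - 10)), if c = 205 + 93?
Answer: 94/191 ≈ 0.49215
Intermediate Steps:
c = 298
(-110 + c)/(402 + (-1*10 - 10)) = (-110 + 298)/(402 + (-1*10 - 10)) = 188/(402 + (-10 - 10)) = 188/(402 - 20) = 188/382 = 188*(1/382) = 94/191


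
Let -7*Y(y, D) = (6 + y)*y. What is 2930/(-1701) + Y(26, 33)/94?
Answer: -34114/11421 ≈ -2.9870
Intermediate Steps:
Y(y, D) = -y*(6 + y)/7 (Y(y, D) = -(6 + y)*y/7 = -y*(6 + y)/7)
2930/(-1701) + Y(26, 33)/94 = 2930/(-1701) - ⅐*26*(6 + 26)/94 = 2930*(-1/1701) - ⅐*26*32*(1/94) = -2930/1701 - 832/7*1/94 = -2930/1701 - 416/329 = -34114/11421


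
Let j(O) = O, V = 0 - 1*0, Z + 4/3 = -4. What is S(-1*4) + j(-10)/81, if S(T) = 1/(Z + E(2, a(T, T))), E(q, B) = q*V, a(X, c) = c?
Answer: -403/1296 ≈ -0.31096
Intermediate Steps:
Z = -16/3 (Z = -4/3 - 4 = -16/3 ≈ -5.3333)
V = 0 (V = 0 + 0 = 0)
E(q, B) = 0 (E(q, B) = q*0 = 0)
S(T) = -3/16 (S(T) = 1/(-16/3 + 0) = 1/(-16/3) = -3/16)
S(-1*4) + j(-10)/81 = -3/16 - 10/81 = -403/1296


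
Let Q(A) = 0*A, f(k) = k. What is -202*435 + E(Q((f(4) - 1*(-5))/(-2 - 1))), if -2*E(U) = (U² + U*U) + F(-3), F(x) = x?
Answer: -175737/2 ≈ -87869.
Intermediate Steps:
Q(A) = 0
E(U) = 3/2 - U² (E(U) = -((U² + U*U) - 3)/2 = -((U² + U²) - 3)/2 = -(2*U² - 3)/2 = -(-3 + 2*U²)/2 = 3/2 - U²)
-202*435 + E(Q((f(4) - 1*(-5))/(-2 - 1))) = -202*435 + (3/2 - 1*0²) = -87870 + (3/2 - 1*0) = -87870 + (3/2 + 0) = -87870 + 3/2 = -175737/2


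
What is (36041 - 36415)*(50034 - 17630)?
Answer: -12119096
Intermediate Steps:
(36041 - 36415)*(50034 - 17630) = -374*32404 = -12119096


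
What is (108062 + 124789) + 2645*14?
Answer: 269881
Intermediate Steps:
(108062 + 124789) + 2645*14 = 232851 + 37030 = 269881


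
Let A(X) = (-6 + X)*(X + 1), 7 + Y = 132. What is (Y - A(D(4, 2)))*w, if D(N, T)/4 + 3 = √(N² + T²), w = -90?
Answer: 35370 - 20880*√5 ≈ -11319.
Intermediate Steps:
Y = 125 (Y = -7 + 132 = 125)
D(N, T) = -12 + 4*√(N² + T²)
A(X) = (1 + X)*(-6 + X) (A(X) = (-6 + X)*(1 + X) = (1 + X)*(-6 + X))
(Y - A(D(4, 2)))*w = (125 - (-6 + (-12 + 4*√(4² + 2²))² - 5*(-12 + 4*√(4² + 2²))))*(-90) = (125 - (-6 + (-12 + 4*√(16 + 4))² - 5*(-12 + 4*√(16 + 4))))*(-90) = (125 - (-6 + (-12 + 4*√20)² - 5*(-12 + 4*√20)))*(-90) = (125 - (-6 + (-12 + 4*(2*√5))² - 5*(-12 + 4*(2*√5))))*(-90) = (125 - (-6 + (-12 + 8*√5)² - 5*(-12 + 8*√5)))*(-90) = (125 - (-6 + (-12 + 8*√5)² + (60 - 40*√5)))*(-90) = (125 - (54 + (-12 + 8*√5)² - 40*√5))*(-90) = (125 + (-54 - (-12 + 8*√5)² + 40*√5))*(-90) = (71 - (-12 + 8*√5)² + 40*√5)*(-90) = -6390 - 3600*√5 + 90*(-12 + 8*√5)²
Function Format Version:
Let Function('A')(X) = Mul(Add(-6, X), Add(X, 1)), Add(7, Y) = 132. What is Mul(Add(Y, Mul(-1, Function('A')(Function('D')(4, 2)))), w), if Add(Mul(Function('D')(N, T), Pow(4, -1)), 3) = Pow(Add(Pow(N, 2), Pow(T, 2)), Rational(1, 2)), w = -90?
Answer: Add(35370, Mul(-20880, Pow(5, Rational(1, 2)))) ≈ -11319.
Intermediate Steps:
Y = 125 (Y = Add(-7, 132) = 125)
Function('D')(N, T) = Add(-12, Mul(4, Pow(Add(Pow(N, 2), Pow(T, 2)), Rational(1, 2))))
Function('A')(X) = Mul(Add(1, X), Add(-6, X)) (Function('A')(X) = Mul(Add(-6, X), Add(1, X)) = Mul(Add(1, X), Add(-6, X)))
Mul(Add(Y, Mul(-1, Function('A')(Function('D')(4, 2)))), w) = Mul(Add(125, Mul(-1, Add(-6, Pow(Add(-12, Mul(4, Pow(Add(Pow(4, 2), Pow(2, 2)), Rational(1, 2)))), 2), Mul(-5, Add(-12, Mul(4, Pow(Add(Pow(4, 2), Pow(2, 2)), Rational(1, 2)))))))), -90) = Mul(Add(125, Mul(-1, Add(-6, Pow(Add(-12, Mul(4, Pow(Add(16, 4), Rational(1, 2)))), 2), Mul(-5, Add(-12, Mul(4, Pow(Add(16, 4), Rational(1, 2)))))))), -90) = Mul(Add(125, Mul(-1, Add(-6, Pow(Add(-12, Mul(4, Pow(20, Rational(1, 2)))), 2), Mul(-5, Add(-12, Mul(4, Pow(20, Rational(1, 2)))))))), -90) = Mul(Add(125, Mul(-1, Add(-6, Pow(Add(-12, Mul(4, Mul(2, Pow(5, Rational(1, 2))))), 2), Mul(-5, Add(-12, Mul(4, Mul(2, Pow(5, Rational(1, 2))))))))), -90) = Mul(Add(125, Mul(-1, Add(-6, Pow(Add(-12, Mul(8, Pow(5, Rational(1, 2)))), 2), Mul(-5, Add(-12, Mul(8, Pow(5, Rational(1, 2)))))))), -90) = Mul(Add(125, Mul(-1, Add(-6, Pow(Add(-12, Mul(8, Pow(5, Rational(1, 2)))), 2), Add(60, Mul(-40, Pow(5, Rational(1, 2))))))), -90) = Mul(Add(125, Mul(-1, Add(54, Pow(Add(-12, Mul(8, Pow(5, Rational(1, 2)))), 2), Mul(-40, Pow(5, Rational(1, 2)))))), -90) = Mul(Add(125, Add(-54, Mul(-1, Pow(Add(-12, Mul(8, Pow(5, Rational(1, 2)))), 2)), Mul(40, Pow(5, Rational(1, 2))))), -90) = Mul(Add(71, Mul(-1, Pow(Add(-12, Mul(8, Pow(5, Rational(1, 2)))), 2)), Mul(40, Pow(5, Rational(1, 2)))), -90) = Add(-6390, Mul(-3600, Pow(5, Rational(1, 2))), Mul(90, Pow(Add(-12, Mul(8, Pow(5, Rational(1, 2)))), 2)))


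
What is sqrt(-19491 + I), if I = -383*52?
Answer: I*sqrt(39407) ≈ 198.51*I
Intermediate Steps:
I = -19916
sqrt(-19491 + I) = sqrt(-19491 - 19916) = sqrt(-39407) = I*sqrt(39407)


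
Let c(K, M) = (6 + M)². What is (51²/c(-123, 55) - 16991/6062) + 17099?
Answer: 385649591249/22556702 ≈ 17097.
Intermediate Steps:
(51²/c(-123, 55) - 16991/6062) + 17099 = (51²/((6 + 55)²) - 16991/6062) + 17099 = (2601/(61²) - 16991*1/6062) + 17099 = (2601/3721 - 16991/6062) + 17099 = -47456249/22556702 + 17099 = 385649591249/22556702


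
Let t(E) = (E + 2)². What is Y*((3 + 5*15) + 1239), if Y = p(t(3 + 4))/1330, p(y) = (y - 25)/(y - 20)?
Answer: 5268/5795 ≈ 0.90906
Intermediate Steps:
t(E) = (2 + E)²
p(y) = (-25 + y)/(-20 + y)
Y = 4/5795 (Y = ((-25 + (2 + (3 + 4))²)/(-20 + (2 + (3 + 4))²))/1330 = ((-25 + (2 + 7)²)/(-20 + (2 + 7)²))*(1/1330) = ((-25 + 9²)/(-20 + 9²))*(1/1330) = ((-25 + 81)/(-20 + 81))*(1/1330) = (56/61)*(1/1330) = 4/5795 ≈ 0.00069025)
Y*((3 + 5*15) + 1239) = 4*((3 + 5*15) + 1239)/5795 = 4*((3 + 75) + 1239)/5795 = 4*(78 + 1239)/5795 = (4/5795)*1317 = 5268/5795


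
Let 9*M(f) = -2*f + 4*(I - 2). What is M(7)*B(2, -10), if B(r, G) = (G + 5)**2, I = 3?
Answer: -250/9 ≈ -27.778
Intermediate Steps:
B(r, G) = (5 + G)**2
M(f) = 4/9 - 2*f/9 (M(f) = (-2*f + 4*(3 - 2))/9 = (-2*f + 4*1)/9 = (-2*f + 4)/9 = (4 - 2*f)/9 = 4/9 - 2*f/9)
M(7)*B(2, -10) = (4/9 - 2/9*7)*(5 - 10)**2 = (4/9 - 14/9)*(-5)**2 = -10/9*25 = -250/9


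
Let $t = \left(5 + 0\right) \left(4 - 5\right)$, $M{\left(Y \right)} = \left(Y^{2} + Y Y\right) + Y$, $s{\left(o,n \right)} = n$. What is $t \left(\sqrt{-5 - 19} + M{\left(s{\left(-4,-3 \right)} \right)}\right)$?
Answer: $-75 - 10 i \sqrt{6} \approx -75.0 - 24.495 i$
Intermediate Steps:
$M{\left(Y \right)} = Y + 2 Y^{2}$ ($M{\left(Y \right)} = \left(Y^{2} + Y^{2}\right) + Y = 2 Y^{2} + Y = Y + 2 Y^{2}$)
$t = -5$ ($t = 5 \left(4 - 5\right) = 5 \left(-1\right) = -5$)
$t \left(\sqrt{-5 - 19} + M{\left(s{\left(-4,-3 \right)} \right)}\right) = - 5 \left(\sqrt{-5 - 19} - 3 \left(1 + 2 \left(-3\right)\right)\right) = - 5 \left(\sqrt{-24} - 3 \left(1 - 6\right)\right) = - 5 \left(2 i \sqrt{6} - -15\right) = - 5 \left(2 i \sqrt{6} + 15\right) = - 5 \left(15 + 2 i \sqrt{6}\right) = -75 - 10 i \sqrt{6}$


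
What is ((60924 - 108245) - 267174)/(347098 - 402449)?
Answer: 314495/55351 ≈ 5.6818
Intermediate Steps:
((60924 - 108245) - 267174)/(347098 - 402449) = (-47321 - 267174)/(-55351) = -314495*(-1/55351) = 314495/55351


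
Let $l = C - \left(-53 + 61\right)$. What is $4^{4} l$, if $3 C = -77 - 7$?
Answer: $-9216$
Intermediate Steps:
$C = -28$ ($C = \frac{-77 - 7}{3} = \frac{1}{3} \left(-84\right) = -28$)
$l = -36$ ($l = -28 - \left(-53 + 61\right) = -28 - 8 = -36$)
$4^{4} l = 4^{4} \left(-36\right) = 256 \left(-36\right) = -9216$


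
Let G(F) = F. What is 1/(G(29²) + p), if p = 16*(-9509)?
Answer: -1/151303 ≈ -6.6093e-6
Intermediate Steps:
p = -152144
1/(G(29²) + p) = 1/(29² - 152144) = 1/(841 - 152144) = 1/(-151303) = -1/151303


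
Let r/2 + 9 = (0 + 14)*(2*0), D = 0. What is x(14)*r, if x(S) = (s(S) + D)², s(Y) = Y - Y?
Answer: 0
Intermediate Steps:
s(Y) = 0
r = -18 (r = -18 + 2*((0 + 14)*(2*0)) = -18 + 2*(14*0) = -18 + 2*0 = -18 + 0 = -18)
x(S) = 0 (x(S) = (0 + 0)² = 0² = 0)
x(14)*r = 0*(-18) = 0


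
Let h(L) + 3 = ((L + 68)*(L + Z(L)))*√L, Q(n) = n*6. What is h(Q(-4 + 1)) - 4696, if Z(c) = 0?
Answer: -4699 - 2700*I*√2 ≈ -4699.0 - 3818.4*I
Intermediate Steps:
Q(n) = 6*n
h(L) = -3 + L^(3/2)*(68 + L) (h(L) = -3 + ((L + 68)*(L + 0))*√L = -3 + ((68 + L)*L)*√L = -3 + (L*(68 + L))*√L = -3 + L^(3/2)*(68 + L))
h(Q(-4 + 1)) - 4696 = (-3 + (6*(-4 + 1))^(5/2) + 68*(6*(-4 + 1))^(3/2)) - 4696 = (-3 + (6*(-3))^(5/2) + 68*(6*(-3))^(3/2)) - 4696 = (-3 + (-18)^(5/2) + 68*(-18)^(3/2)) - 4696 = (-3 + 972*I*√2 + 68*(-54*I*√2)) - 4696 = (-3 + 972*I*√2 - 3672*I*√2) - 4696 = (-3 - 2700*I*√2) - 4696 = -4699 - 2700*I*√2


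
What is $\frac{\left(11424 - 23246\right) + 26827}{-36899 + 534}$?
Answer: $- \frac{3001}{7273} \approx -0.41262$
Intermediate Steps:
$\frac{\left(11424 - 23246\right) + 26827}{-36899 + 534} = \frac{\left(11424 - 23246\right) + 26827}{-36365} = \left(-11822 + 26827\right) \left(- \frac{1}{36365}\right) = 15005 \left(- \frac{1}{36365}\right) = - \frac{3001}{7273}$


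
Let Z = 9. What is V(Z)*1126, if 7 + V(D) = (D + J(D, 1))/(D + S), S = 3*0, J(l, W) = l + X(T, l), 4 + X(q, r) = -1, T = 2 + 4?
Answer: -56300/9 ≈ -6255.6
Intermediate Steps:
T = 6
X(q, r) = -5 (X(q, r) = -4 - 1 = -5)
J(l, W) = -5 + l (J(l, W) = l - 5 = -5 + l)
S = 0
V(D) = -7 + (-5 + 2*D)/D (V(D) = -7 + (D + (-5 + D))/(D + 0) = -7 + (-5 + 2*D)/D)
V(Z)*1126 = (-5 - 5/9)*1126 = -50/9*1126 = -56300/9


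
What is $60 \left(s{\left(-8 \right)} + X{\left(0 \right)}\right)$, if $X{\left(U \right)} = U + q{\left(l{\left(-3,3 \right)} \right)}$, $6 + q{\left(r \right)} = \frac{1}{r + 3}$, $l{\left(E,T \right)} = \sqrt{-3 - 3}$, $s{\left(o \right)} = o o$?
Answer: $3492 - 4 i \sqrt{6} \approx 3492.0 - 9.798 i$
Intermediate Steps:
$s{\left(o \right)} = o^{2}$
$l{\left(E,T \right)} = i \sqrt{6}$ ($l{\left(E,T \right)} = \sqrt{-6} = i \sqrt{6}$)
$q{\left(r \right)} = -6 + \frac{1}{3 + r}$ ($q{\left(r \right)} = -6 + \frac{1}{r + 3} = -6 + \frac{1}{3 + r}$)
$X{\left(U \right)} = U + \frac{-17 - 6 i \sqrt{6}}{3 + i \sqrt{6}}$
$60 \left(s{\left(-8 \right)} + X{\left(0 \right)}\right) = 60 \left(\left(-8\right)^{2} - \left(\frac{29}{5} + \frac{i \sqrt{6}}{15}\right)\right) = 60 \left(64 - \left(\frac{29}{5} + \frac{i \sqrt{6}}{15}\right)\right) = 60 \left(\frac{291}{5} - \frac{i \sqrt{6}}{15}\right) = 3492 - 4 i \sqrt{6}$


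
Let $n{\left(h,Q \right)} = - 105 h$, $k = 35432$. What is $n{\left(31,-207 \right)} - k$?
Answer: $-38687$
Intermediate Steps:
$n{\left(31,-207 \right)} - k = \left(-105\right) 31 - 35432 = -3255 - 35432 = -38687$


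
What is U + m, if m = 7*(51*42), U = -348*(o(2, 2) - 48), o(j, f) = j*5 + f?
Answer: 27522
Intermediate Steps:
o(j, f) = f + 5*j (o(j, f) = 5*j + f = f + 5*j)
U = 12528 (U = -348*((2 + 5*2) - 48) = -348*((2 + 10) - 48) = -348*(12 - 48) = -348*(-36) = 12528)
m = 14994 (m = 7*2142 = 14994)
U + m = 12528 + 14994 = 27522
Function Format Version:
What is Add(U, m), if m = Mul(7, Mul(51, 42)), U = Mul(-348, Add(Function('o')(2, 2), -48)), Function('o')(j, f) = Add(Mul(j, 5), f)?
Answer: 27522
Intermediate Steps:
Function('o')(j, f) = Add(f, Mul(5, j)) (Function('o')(j, f) = Add(Mul(5, j), f) = Add(f, Mul(5, j)))
U = 12528 (U = Mul(-348, Add(Add(2, Mul(5, 2)), -48)) = Mul(-348, Add(Add(2, 10), -48)) = Mul(-348, Add(12, -48)) = Mul(-348, -36) = 12528)
m = 14994 (m = Mul(7, 2142) = 14994)
Add(U, m) = Add(12528, 14994) = 27522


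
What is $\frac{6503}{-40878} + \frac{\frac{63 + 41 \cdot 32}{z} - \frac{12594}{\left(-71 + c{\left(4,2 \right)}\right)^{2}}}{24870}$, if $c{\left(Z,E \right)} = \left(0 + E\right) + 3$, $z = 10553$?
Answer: $- \frac{68886251151997}{432718515300060} \approx -0.15919$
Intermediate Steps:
$c{\left(Z,E \right)} = 3 + E$ ($c{\left(Z,E \right)} = E + 3 = 3 + E$)
$\frac{6503}{-40878} + \frac{\frac{63 + 41 \cdot 32}{z} - \frac{12594}{\left(-71 + c{\left(4,2 \right)}\right)^{2}}}{24870} = \frac{6503}{-40878} + \frac{\frac{63 + 41 \cdot 32}{10553} - \frac{12594}{\left(-71 + \left(3 + 2\right)\right)^{2}}}{24870} = 6503 \left(- \frac{1}{40878}\right) + \left(\left(63 + 1312\right) \frac{1}{10553} - \frac{12594}{\left(-71 + 5\right)^{2}}\right) \frac{1}{24870} = - \frac{6503}{40878} + \left(1375 \cdot \frac{1}{10553} - \frac{12594}{\left(-66\right)^{2}}\right) \frac{1}{24870} = - \frac{6503}{40878} + \left(\frac{1375}{10553} - \frac{12594}{4356}\right) \frac{1}{24870} = - \frac{6503}{40878} + \left(\frac{1375}{10553} - \frac{2099}{726}\right) \frac{1}{24870} = - \frac{6503}{40878} - \frac{21152497}{190540957860} = - \frac{68886251151997}{432718515300060}$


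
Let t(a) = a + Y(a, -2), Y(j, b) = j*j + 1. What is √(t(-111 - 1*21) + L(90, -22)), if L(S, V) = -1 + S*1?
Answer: √17382 ≈ 131.84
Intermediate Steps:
Y(j, b) = 1 + j² (Y(j, b) = j² + 1 = 1 + j²)
L(S, V) = -1 + S
t(a) = 1 + a + a² (t(a) = a + (1 + a²) = 1 + a + a²)
√(t(-111 - 1*21) + L(90, -22)) = √((1 + (-111 - 1*21) + (-111 - 1*21)²) + (-1 + 90)) = √((1 + (-111 - 21) + (-111 - 21)²) + 89) = √((1 - 132 + (-132)²) + 89) = √((1 - 132 + 17424) + 89) = √(17293 + 89) = √17382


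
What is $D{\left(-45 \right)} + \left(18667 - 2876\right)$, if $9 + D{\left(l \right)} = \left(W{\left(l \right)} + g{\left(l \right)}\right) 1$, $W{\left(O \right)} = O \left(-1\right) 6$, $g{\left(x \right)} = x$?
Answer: $16007$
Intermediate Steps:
$W{\left(O \right)} = - 6 O$ ($W{\left(O \right)} = - O 6 = - 6 O$)
$D{\left(l \right)} = -9 - 5 l$ ($D{\left(l \right)} = -9 + \left(- 6 l + l\right) 1 = -9 + - 5 l 1 = -9 - 5 l$)
$D{\left(-45 \right)} + \left(18667 - 2876\right) = \left(-9 - -225\right) + \left(18667 - 2876\right) = \left(-9 + 225\right) + \left(18667 - 2876\right) = 216 + 15791 = 16007$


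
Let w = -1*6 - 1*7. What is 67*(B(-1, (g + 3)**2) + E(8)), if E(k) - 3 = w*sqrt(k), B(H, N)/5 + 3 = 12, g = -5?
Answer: 3216 - 1742*sqrt(2) ≈ 752.44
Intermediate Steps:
B(H, N) = 45 (B(H, N) = -15 + 5*12 = -15 + 60 = 45)
w = -13 (w = -6 - 7 = -13)
E(k) = 3 - 13*sqrt(k)
67*(B(-1, (g + 3)**2) + E(8)) = 67*(45 + (3 - 26*sqrt(2))) = 67*(48 - 26*sqrt(2)) = 3216 - 1742*sqrt(2)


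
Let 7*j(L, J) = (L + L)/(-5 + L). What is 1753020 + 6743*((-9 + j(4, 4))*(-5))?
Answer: 14664905/7 ≈ 2.0950e+6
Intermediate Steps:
j(L, J) = 2*L/(7*(-5 + L)) (j(L, J) = ((L + L)/(-5 + L))/7 = ((2*L)/(-5 + L))/7 = (2*L/(-5 + L))/7 = 2*L/(7*(-5 + L)))
1753020 + 6743*((-9 + j(4, 4))*(-5)) = 1753020 + 6743*((-9 + (2/7)*4/(-5 + 4))*(-5)) = 1753020 + 6743*((-9 + (2/7)*4/(-1))*(-5)) = 1753020 + 6743*((-9 + (2/7)*4*(-1))*(-5)) = 1753020 + 6743*((-9 - 8/7)*(-5)) = 1753020 + 6743*(-71/7*(-5)) = 1753020 + 6743*(355/7) = 1753020 + 2393765/7 = 14664905/7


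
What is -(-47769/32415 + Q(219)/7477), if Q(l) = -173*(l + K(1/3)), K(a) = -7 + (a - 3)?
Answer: 1531067233/242366955 ≈ 6.3171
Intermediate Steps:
K(a) = -10 + a (K(a) = -7 + (-3 + a) = -10 + a)
Q(l) = 5017/3 - 173*l (Q(l) = -173*(l + (-10 + 1/3)) = -173*(l + (-10 + ⅓)) = -173*(l - 29/3) = -173*(-29/3 + l) = 5017/3 - 173*l)
-(-47769/32415 + Q(219)/7477) = -(-47769/32415 + (5017/3 - 173*219)/7477) = -(-47769*1/32415 + (5017/3 - 37887)*(1/7477)) = -(-15923/10805 - 108644/3*1/7477) = -(-15923/10805 - 108644/22431) = -1*(-1531067233/242366955) = 1531067233/242366955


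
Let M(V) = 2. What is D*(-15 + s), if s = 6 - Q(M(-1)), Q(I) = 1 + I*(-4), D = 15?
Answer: -30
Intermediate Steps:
Q(I) = 1 - 4*I
s = 13 (s = 6 - (1 - 4*2) = 6 - (1 - 8) = 6 - 1*(-7) = 6 + 7 = 13)
D*(-15 + s) = 15*(-15 + 13) = 15*(-2) = -30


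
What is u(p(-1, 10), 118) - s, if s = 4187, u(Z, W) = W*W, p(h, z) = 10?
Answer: 9737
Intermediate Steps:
u(Z, W) = W²
u(p(-1, 10), 118) - s = 118² - 1*4187 = 13924 - 4187 = 9737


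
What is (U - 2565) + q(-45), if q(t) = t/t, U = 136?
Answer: -2428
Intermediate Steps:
q(t) = 1
(U - 2565) + q(-45) = (136 - 2565) + 1 = -2429 + 1 = -2428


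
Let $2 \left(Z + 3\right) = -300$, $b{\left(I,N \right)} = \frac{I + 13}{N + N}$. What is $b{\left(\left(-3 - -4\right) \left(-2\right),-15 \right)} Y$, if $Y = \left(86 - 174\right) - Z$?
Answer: $- \frac{143}{6} \approx -23.833$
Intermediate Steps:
$b{\left(I,N \right)} = \frac{13 + I}{2 N}$
$Z = -153$ ($Z = -3 + \frac{1}{2} \left(-300\right) = -3 - 150 = -153$)
$Y = 65$ ($Y = \left(86 - 174\right) - -153 = \left(86 - 174\right) + 153 = -88 + 153 = 65$)
$b{\left(\left(-3 - -4\right) \left(-2\right),-15 \right)} Y = \frac{13 + \left(-3 - -4\right) \left(-2\right)}{2 \left(-15\right)} 65 = \frac{1}{2} \left(- \frac{1}{15}\right) \left(13 + \left(-3 + 4\right) \left(-2\right)\right) 65 = \frac{1}{2} \left(- \frac{1}{15}\right) \left(13 + 1 \left(-2\right)\right) 65 = \frac{1}{2} \left(- \frac{1}{15}\right) \left(13 - 2\right) 65 = \frac{1}{2} \left(- \frac{1}{15}\right) 11 \cdot 65 = \left(- \frac{11}{30}\right) 65 = - \frac{143}{6}$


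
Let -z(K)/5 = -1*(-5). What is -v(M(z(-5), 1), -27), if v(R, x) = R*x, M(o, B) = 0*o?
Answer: 0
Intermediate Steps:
z(K) = -25 (z(K) = -(-5)*(-5) = -5*5 = -25)
M(o, B) = 0
-v(M(z(-5), 1), -27) = -0*(-27) = -1*0 = 0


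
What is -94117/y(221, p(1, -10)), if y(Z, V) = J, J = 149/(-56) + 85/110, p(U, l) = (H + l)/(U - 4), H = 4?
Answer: 57976072/1163 ≈ 49850.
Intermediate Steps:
p(U, l) = (4 + l)/(-4 + U) (p(U, l) = (4 + l)/(U - 4) = (4 + l)/(-4 + U))
J = -1163/616 (J = 149*(-1/56) + 85*(1/110) = -149/56 + 17/22 = -1163/616 ≈ -1.8880)
y(Z, V) = -1163/616
-94117/y(221, p(1, -10)) = -94117/(-1163/616) = -94117*(-616/1163) = 57976072/1163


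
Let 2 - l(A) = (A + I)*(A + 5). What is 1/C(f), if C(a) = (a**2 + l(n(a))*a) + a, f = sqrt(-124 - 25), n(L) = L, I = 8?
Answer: sqrt(149)/(596*(3*sqrt(149) + 28*I)) ≈ 0.00035294 - 0.00026986*I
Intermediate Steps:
l(A) = 2 - (5 + A)*(8 + A) (l(A) = 2 - (A + 8)*(A + 5) = 2 - (8 + A)*(5 + A) = 2 - (5 + A)*(8 + A))
f = I*sqrt(149) (f = sqrt(-149) = I*sqrt(149) ≈ 12.207*I)
C(a) = a + a**2 + a*(-38 - a**2 - 13*a) (C(a) = (a**2 + (-38 - a**2 - 13*a)*a) + a = (a**2 + a*(-38 - a**2 - 13*a)) + a = a + a**2 + a*(-38 - a**2 - 13*a))
1/C(f) = 1/(-I*sqrt(149)*(37 + (I*sqrt(149))**2 + 12*(I*sqrt(149)))) = 1/(-I*sqrt(149)*(37 - 149 + 12*I*sqrt(149))) = 1/(-I*sqrt(149)*(-112 + 12*I*sqrt(149))) = I*sqrt(149)/(149*(-112 + 12*I*sqrt(149)))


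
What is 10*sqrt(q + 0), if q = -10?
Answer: 10*I*sqrt(10) ≈ 31.623*I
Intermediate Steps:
10*sqrt(q + 0) = 10*sqrt(-10 + 0) = 10*sqrt(-10) = 10*(I*sqrt(10)) = 10*I*sqrt(10)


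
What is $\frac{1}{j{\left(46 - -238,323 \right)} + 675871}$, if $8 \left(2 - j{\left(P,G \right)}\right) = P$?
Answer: $\frac{2}{1351675} \approx 1.4796 \cdot 10^{-6}$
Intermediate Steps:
$j{\left(P,G \right)} = 2 - \frac{P}{8}$
$\frac{1}{j{\left(46 - -238,323 \right)} + 675871} = \frac{1}{\left(2 - \frac{46 - -238}{8}\right) + 675871} = \frac{1}{\left(2 - \frac{46 + 238}{8}\right) + 675871} = \frac{1}{\left(2 - \frac{71}{2}\right) + 675871} = \frac{1}{- \frac{67}{2} + 675871} = \frac{1}{\frac{1351675}{2}} = \frac{2}{1351675}$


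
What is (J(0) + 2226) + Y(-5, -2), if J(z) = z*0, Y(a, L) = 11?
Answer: 2237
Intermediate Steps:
J(z) = 0
(J(0) + 2226) + Y(-5, -2) = (0 + 2226) + 11 = 2226 + 11 = 2237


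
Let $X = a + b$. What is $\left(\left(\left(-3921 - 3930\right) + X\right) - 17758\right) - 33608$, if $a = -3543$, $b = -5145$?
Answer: $-67905$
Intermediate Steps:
$X = -8688$ ($X = -3543 - 5145 = -8688$)
$\left(\left(\left(-3921 - 3930\right) + X\right) - 17758\right) - 33608 = \left(\left(\left(-3921 - 3930\right) - 8688\right) - 17758\right) - 33608 = \left(\left(-7851 - 8688\right) - 17758\right) - 33608 = \left(-16539 - 17758\right) - 33608 = -34297 - 33608 = -67905$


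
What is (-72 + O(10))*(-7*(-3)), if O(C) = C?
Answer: -1302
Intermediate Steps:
(-72 + O(10))*(-7*(-3)) = (-72 + 10)*(-7*(-3)) = -62*21 = -1302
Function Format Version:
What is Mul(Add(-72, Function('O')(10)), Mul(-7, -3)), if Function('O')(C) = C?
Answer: -1302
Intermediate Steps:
Mul(Add(-72, Function('O')(10)), Mul(-7, -3)) = Mul(Add(-72, 10), Mul(-7, -3)) = Mul(-62, 21) = -1302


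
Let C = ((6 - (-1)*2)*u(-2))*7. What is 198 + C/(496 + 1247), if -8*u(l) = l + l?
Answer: 49306/249 ≈ 198.02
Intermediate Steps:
u(l) = -l/4 (u(l) = -(l + l)/8 = -l/4)
C = 28 (C = ((6 - (-1)*2)*(-¼*(-2)))*7 = ((6 - 1*(-2))*(½))*7 = ((6 + 2)*(½))*7 = (8*(½))*7 = 4*7 = 28)
198 + C/(496 + 1247) = 198 + 28/(496 + 1247) = 198 + 28/1743 = 198 + (1/1743)*28 = 198 + 4/249 = 49306/249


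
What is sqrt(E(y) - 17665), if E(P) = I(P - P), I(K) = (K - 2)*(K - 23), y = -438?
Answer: I*sqrt(17619) ≈ 132.74*I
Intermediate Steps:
I(K) = (-23 + K)*(-2 + K) (I(K) = (-2 + K)*(-23 + K) = (-23 + K)*(-2 + K))
E(P) = 46 (E(P) = 46 + (P - P)**2 - 25*(P - P) = 46 + 0**2 - 25*0 = 46 + 0 + 0 = 46)
sqrt(E(y) - 17665) = sqrt(46 - 17665) = sqrt(-17619) = I*sqrt(17619)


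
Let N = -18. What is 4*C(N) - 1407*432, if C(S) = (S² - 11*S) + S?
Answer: -605808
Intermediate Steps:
C(S) = S² - 10*S
4*C(N) - 1407*432 = 4*(-18*(-10 - 18)) - 1407*432 = 4*(-18*(-28)) - 607824 = 4*504 - 607824 = 2016 - 607824 = -605808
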